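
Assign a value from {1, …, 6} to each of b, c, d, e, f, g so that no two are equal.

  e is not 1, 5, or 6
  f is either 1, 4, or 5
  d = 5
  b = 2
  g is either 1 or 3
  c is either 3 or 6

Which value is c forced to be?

b's domain is down to {2}, so b = 2. Eliminate 2 elsewhere: e.
That leaves d = 5. So f can't be 5.
Among the 4 still-open variables, 6 fits only c (and all 4 values in {1, 3, 4, 6} must be used), so c = 6.

6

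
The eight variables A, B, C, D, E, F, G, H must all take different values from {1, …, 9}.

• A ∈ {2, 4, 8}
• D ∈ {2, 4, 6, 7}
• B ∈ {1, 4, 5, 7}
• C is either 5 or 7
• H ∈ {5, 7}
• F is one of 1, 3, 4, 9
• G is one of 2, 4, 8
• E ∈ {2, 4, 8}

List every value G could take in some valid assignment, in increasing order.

2, 4, 8

C and H between them cover only {5, 7} — a naked pair. Remove those values from B, D.
A, E, G between them cover only {2, 4, 8} — a naked triple. Remove those values from B, D, F.
That leaves B = 1. Strike 1 from F.
D must be 6 (only option left).
No further eliminations apply; G can still be any of 2, 4, 8.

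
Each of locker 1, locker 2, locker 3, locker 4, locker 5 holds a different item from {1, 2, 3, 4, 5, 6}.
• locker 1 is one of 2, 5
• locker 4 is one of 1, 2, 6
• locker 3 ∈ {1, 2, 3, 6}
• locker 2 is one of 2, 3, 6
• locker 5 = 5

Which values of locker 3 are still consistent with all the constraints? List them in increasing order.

locker 5's domain is down to {5}, so locker 5 = 5. So locker 1 can't be 5.
locker 1 has just one choice, so locker 1 = 2. Strike 2 from locker 2, locker 3, locker 4.
No further eliminations apply; locker 3 can still be any of 1, 3, 6.

1, 3, 6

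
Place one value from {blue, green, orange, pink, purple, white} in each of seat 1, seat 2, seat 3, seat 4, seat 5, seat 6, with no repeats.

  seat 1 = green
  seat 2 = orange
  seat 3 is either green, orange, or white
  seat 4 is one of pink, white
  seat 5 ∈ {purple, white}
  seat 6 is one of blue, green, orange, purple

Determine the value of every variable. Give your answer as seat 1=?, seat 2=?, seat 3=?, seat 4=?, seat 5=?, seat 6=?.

seat 1=green, seat 2=orange, seat 3=white, seat 4=pink, seat 5=purple, seat 6=blue

seat 1's domain is down to {green}, so seat 1 = green. Eliminate green elsewhere: seat 3, seat 6.
seat 2's domain is down to {orange}, so seat 2 = orange. Eliminate orange elsewhere: seat 3, seat 6.
seat 3 has just one choice, so seat 3 = white. Strike white from seat 4, seat 5.
seat 4 must be pink (only option left).
seat 5's domain is down to {purple}, so seat 5 = purple. Remove purple from seat 6.
seat 6 has just one choice, so seat 6 = blue.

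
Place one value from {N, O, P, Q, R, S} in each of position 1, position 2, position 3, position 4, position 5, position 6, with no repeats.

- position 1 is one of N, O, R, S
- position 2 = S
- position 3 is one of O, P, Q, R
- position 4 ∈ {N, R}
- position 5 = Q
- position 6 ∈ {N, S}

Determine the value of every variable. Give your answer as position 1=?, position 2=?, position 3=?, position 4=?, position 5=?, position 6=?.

position 1=O, position 2=S, position 3=P, position 4=R, position 5=Q, position 6=N

position 2's domain is down to {S}, so position 2 = S. Eliminate S elsewhere: position 1, position 6.
position 5 has just one choice, so position 5 = Q. Remove Q from position 3.
position 6 has just one choice, so position 6 = N. Remove N from position 1, position 4.
position 4 must be R (only option left). Remove R from position 1, position 3.
position 1 must be O (only option left). Remove O from position 3.
position 3 must be P (only option left).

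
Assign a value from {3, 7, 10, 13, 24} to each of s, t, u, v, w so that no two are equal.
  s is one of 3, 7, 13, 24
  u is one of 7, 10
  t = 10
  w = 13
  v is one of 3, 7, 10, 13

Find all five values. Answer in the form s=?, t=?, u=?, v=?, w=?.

s=24, t=10, u=7, v=3, w=13

t has just one choice, so t = 10. Remove 10 from u, v.
u must be 7 (only option left). Strike 7 from s, v.
That leaves w = 13. Eliminate 13 elsewhere: s, v.
That leaves v = 3. Eliminate 3 elsewhere: s.
That leaves s = 24.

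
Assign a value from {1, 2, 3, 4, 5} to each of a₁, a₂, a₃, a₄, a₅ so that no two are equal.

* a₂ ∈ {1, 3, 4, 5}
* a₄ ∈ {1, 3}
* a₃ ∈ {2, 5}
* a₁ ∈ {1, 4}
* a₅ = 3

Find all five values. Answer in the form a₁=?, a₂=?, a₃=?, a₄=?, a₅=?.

a₅ has just one choice, so a₅ = 3. Strike 3 from a₂, a₄.
a₄ has just one choice, so a₄ = 1. Strike 1 from a₁, a₂.
a₁ must be 4 (only option left). Remove 4 from a₂.
a₂ has just one choice, so a₂ = 5. Strike 5 from a₃.
a₃'s domain is down to {2}, so a₃ = 2.

a₁=4, a₂=5, a₃=2, a₄=1, a₅=3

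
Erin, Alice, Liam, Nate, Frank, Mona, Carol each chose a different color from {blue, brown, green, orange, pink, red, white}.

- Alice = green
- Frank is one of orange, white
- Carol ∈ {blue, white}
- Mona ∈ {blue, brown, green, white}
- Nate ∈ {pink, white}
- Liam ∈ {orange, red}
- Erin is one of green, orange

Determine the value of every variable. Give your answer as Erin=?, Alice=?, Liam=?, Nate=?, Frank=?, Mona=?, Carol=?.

Alice's domain is down to {green}, so Alice = green. Strike green from Erin, Mona.
Erin must be orange (only option left). Strike orange from Liam, Frank.
Liam's domain is down to {red}, so Liam = red.
Frank must be white (only option left). Remove white from Nate, Mona, Carol.
That leaves Carol = blue. Remove blue from Mona.
That leaves Nate = pink.
Mona's domain is down to {brown}, so Mona = brown.

Erin=orange, Alice=green, Liam=red, Nate=pink, Frank=white, Mona=brown, Carol=blue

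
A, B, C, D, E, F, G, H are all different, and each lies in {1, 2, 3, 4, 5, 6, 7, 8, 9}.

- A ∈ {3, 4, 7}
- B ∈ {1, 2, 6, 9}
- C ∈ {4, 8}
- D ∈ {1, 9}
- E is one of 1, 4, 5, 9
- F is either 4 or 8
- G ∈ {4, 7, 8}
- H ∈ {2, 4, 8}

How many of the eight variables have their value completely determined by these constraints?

3

C and F share exactly the 2 values {4, 8}; by pigeonhole those values go to them, so strike 4, 8 from A, E, G, H.
G must be 7 (only option left). Strike 7 from A.
That leaves H = 2. Strike 2 from B.
That leaves A = 3.
Determined: A=3, G=7, H=2. The other variables each still have more than one consistent value. That makes 3.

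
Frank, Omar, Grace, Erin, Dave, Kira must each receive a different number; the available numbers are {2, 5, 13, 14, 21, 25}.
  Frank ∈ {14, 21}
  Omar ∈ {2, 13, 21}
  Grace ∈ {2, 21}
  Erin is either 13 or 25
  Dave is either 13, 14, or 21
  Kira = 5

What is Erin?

25

Kira must be 5 (only option left).
The 5 still-open variables draw from only 5 values {2, 13, 14, 21, 25}, so each is used; only Erin can be 25, hence Erin = 25.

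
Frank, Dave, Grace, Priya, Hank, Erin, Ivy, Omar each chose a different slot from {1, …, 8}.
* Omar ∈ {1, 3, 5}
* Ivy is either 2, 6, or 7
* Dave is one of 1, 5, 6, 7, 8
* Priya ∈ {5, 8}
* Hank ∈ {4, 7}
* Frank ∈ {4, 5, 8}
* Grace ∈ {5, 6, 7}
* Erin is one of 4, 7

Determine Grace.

The 8 variables draw from only 8 values {1, 2, 3, 4, 5, 6, 7, 8}, so each is used; only Ivy can be 2, hence Ivy = 2.
Among the 7 still-open variables, 3 fits only Omar (and all 7 values in {1, 3, 4, 5, 6, 7, 8} must be used), so Omar = 3.
The 6 still-open variables draw from only 6 values {1, 4, 5, 6, 7, 8}, so each is used; only Dave can be 1, hence Dave = 1.
Among the 5 still-open variables, 6 fits only Grace (and all 5 values in {4, 5, 6, 7, 8} must be used), so Grace = 6.

6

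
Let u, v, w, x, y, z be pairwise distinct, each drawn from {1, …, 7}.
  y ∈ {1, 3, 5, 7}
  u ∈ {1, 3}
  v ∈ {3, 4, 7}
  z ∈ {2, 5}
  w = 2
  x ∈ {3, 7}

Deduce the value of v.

4

w has just one choice, so w = 2. So z can't be 2.
z must be 5 (only option left). So y can't be 5.
The 4 still-open variables together cover exactly {1, 3, 4, 7} — 4 values for 4 variables — and 4 appears only in v's list, so v = 4.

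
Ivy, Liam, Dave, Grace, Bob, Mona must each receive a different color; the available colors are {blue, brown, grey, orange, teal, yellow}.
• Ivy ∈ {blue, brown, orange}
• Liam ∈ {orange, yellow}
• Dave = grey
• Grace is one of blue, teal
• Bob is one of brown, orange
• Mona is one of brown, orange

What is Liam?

Dave must be grey (only option left).
Among the 5 still-open variables, teal fits only Grace (and all 5 values in {blue, brown, orange, teal, yellow} must be used), so Grace = teal.
Among the 4 still-open variables, blue fits only Ivy (and all 4 values in {blue, brown, orange, yellow} must be used), so Ivy = blue.
The 3 still-open variables draw from only 3 values {brown, orange, yellow}, so each is used; only Liam can be yellow, hence Liam = yellow.

yellow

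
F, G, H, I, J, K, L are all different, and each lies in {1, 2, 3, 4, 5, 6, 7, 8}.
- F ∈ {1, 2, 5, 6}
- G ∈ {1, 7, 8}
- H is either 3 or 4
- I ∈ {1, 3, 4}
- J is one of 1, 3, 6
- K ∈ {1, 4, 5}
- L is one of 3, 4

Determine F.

2

H and L share exactly the 2 values {3, 4}; by pigeonhole those values go to them, so strike 3, 4 from I, J, K.
I's domain is down to {1}, so I = 1. Strike 1 from F, G, J, K.
J's domain is down to {6}, so J = 6. Eliminate 6 elsewhere: F.
K's domain is down to {5}, so K = 5. Eliminate 5 elsewhere: F.
So F = 2.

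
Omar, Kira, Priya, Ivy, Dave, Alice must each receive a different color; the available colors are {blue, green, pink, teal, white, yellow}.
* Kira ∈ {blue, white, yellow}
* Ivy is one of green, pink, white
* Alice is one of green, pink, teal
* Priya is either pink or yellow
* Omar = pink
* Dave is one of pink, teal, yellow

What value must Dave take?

teal

Omar must be pink (only option left). So Priya, Ivy, Dave, Alice can't be pink.
Priya must be yellow (only option left). Remove yellow from Kira, Dave.
So Dave = teal.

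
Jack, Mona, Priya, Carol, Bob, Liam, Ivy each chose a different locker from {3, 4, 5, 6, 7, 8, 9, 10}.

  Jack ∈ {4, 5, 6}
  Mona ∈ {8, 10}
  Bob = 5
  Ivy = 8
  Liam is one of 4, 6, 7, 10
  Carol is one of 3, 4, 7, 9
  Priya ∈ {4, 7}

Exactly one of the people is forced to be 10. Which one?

Bob must be 5 (only option left). Remove 5 from Jack.
Ivy has just one choice, so Ivy = 8. Eliminate 8 elsewhere: Mona.
So 10 goes to Mona.

Mona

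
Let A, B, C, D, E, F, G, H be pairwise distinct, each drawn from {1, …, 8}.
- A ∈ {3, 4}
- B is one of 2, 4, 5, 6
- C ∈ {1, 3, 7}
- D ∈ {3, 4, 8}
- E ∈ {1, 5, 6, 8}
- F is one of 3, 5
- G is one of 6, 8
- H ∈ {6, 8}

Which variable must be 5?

Among the 8 variables, 2 fits only B (and all 8 values in {1, 2, 3, 4, 5, 6, 7, 8} must be used), so B = 2.
Among the 7 still-open variables, 7 fits only C (and all 7 values in {1, 3, 4, 5, 6, 7, 8} must be used), so C = 7.
Among the 6 still-open variables, 1 fits only E (and all 6 values in {1, 3, 4, 5, 6, 8} must be used), so E = 1.
The 5 still-open variables draw from only 5 values {3, 4, 5, 6, 8}, so each is used; only F can be 5, hence F = 5.

F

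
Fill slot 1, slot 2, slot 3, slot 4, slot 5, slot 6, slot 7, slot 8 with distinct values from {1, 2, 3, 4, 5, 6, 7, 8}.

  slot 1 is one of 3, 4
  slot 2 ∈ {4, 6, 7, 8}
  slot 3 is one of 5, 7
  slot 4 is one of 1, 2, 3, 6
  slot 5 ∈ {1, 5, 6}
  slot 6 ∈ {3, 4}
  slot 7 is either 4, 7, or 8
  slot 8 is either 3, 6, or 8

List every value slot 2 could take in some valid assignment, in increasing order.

The 8 variables draw from only 8 values {1, 2, 3, 4, 5, 6, 7, 8}, so each is used; only slot 4 can be 2, hence slot 4 = 2.
The 7 still-open variables together cover exactly {1, 3, 4, 5, 6, 7, 8} — 7 values for 7 variables — and 1 appears only in slot 5's list, so slot 5 = 1.
The 6 still-open variables draw from only 6 values {3, 4, 5, 6, 7, 8}, so each is used; only slot 3 can be 5, hence slot 3 = 5.
slot 1 and slot 6 share exactly the 2 values {3, 4}; by pigeonhole those values go to them, so strike 3, 4 from slot 2, slot 7, slot 8.
No further eliminations apply; slot 2 can still be any of 6, 7, 8.

6, 7, 8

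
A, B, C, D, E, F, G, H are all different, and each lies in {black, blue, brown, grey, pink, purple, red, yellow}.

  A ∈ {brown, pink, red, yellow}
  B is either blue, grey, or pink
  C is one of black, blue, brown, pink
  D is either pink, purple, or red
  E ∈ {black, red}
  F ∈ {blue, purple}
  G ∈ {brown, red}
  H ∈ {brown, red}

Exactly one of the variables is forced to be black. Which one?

E

Among the 8 variables, grey fits only B (and all 8 values in {black, blue, brown, grey, pink, purple, red, yellow} must be used), so B = grey.
The 7 still-open variables draw from only 7 values {black, blue, brown, pink, purple, red, yellow}, so each is used; only A can be yellow, hence A = yellow.
G and H share exactly the 2 values {brown, red}; by pigeonhole those values go to them, so strike brown, red from C, D, E.
So black goes to E.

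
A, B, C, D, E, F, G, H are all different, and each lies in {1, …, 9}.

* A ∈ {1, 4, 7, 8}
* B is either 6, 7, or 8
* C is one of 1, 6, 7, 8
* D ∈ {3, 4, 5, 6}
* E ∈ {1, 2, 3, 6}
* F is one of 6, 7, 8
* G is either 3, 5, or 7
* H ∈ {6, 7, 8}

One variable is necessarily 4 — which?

A

The 8 variables together cover exactly {1, 2, 3, 4, 5, 6, 7, 8} — 8 values for 8 variables — and 2 appears only in E's list, so E = 2.
B, F, H share exactly the 3 values {6, 7, 8}; by pigeonhole those values go to them, so strike 6, 7, 8 from A, C, D, G.
C's domain is down to {1}, so C = 1. Eliminate 1 elsewhere: A.
So 4 goes to A.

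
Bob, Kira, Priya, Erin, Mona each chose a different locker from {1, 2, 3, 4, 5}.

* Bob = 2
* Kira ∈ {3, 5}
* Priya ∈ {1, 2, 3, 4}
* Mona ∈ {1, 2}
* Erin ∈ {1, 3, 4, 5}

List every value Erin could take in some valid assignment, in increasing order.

Bob must be 2 (only option left). Remove 2 from Priya, Mona.
That leaves Mona = 1. Strike 1 from Priya, Erin.
No further eliminations apply; Erin can still be any of 3, 4, 5.

3, 4, 5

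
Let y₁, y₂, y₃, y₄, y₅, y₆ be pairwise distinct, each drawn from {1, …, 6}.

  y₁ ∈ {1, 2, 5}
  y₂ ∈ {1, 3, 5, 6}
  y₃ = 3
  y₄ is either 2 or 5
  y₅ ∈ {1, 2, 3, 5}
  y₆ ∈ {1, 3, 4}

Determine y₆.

y₃'s domain is down to {3}, so y₃ = 3. Remove 3 from y₂, y₅, y₆.
Among the 5 still-open variables, 4 fits only y₆ (and all 5 values in {1, 2, 4, 5, 6} must be used), so y₆ = 4.

4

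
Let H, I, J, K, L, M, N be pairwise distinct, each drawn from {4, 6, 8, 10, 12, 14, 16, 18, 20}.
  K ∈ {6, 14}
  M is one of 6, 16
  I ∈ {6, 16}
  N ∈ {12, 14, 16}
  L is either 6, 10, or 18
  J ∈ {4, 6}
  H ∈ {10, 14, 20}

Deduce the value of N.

I and M between them cover only {6, 16} — a naked pair. Remove those values from J, K, L, N.
J must be 4 (only option left).
K has just one choice, so K = 14. Remove 14 from H, N.
So N = 12.

12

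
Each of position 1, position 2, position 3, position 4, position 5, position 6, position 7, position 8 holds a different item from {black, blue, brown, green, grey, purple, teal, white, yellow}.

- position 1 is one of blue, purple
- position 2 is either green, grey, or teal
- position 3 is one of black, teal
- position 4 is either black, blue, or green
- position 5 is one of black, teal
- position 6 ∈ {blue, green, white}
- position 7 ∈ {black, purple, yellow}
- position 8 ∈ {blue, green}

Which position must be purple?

Among the 8 variables, grey fits only position 2 (and all 8 values in {black, blue, green, grey, purple, teal, white, yellow} must be used), so position 2 = grey.
The 7 still-open variables draw from only 7 values {black, blue, green, purple, teal, white, yellow}, so each is used; only position 6 can be white, hence position 6 = white.
The 6 still-open variables together cover exactly {black, blue, green, purple, teal, yellow} — 6 values for 6 variables — and yellow appears only in position 7's list, so position 7 = yellow.
The 5 still-open variables draw from only 5 values {black, blue, green, purple, teal}, so each is used; only position 1 can be purple, hence position 1 = purple.

position 1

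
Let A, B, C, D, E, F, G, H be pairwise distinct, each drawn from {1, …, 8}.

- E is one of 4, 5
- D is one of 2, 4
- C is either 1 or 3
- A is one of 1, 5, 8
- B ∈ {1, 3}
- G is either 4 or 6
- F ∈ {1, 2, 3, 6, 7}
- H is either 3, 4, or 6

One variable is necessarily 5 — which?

The 8 variables draw from only 8 values {1, 2, 3, 4, 5, 6, 7, 8}, so each is used; only F can be 7, hence F = 7.
Among the 7 still-open variables, 2 fits only D (and all 7 values in {1, 2, 3, 4, 5, 6, 8} must be used), so D = 2.
Among the 6 still-open variables, 8 fits only A (and all 6 values in {1, 3, 4, 5, 6, 8} must be used), so A = 8.
The 5 still-open variables draw from only 5 values {1, 3, 4, 5, 6}, so each is used; only E can be 5, hence E = 5.

E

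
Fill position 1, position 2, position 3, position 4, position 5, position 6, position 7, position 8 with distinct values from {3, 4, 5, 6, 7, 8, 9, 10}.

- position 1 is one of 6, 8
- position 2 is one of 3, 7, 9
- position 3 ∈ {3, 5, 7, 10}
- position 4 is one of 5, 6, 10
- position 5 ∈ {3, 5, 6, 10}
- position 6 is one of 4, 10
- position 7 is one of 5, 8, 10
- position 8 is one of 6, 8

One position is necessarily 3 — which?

position 5

The 8 variables draw from only 8 values {3, 4, 5, 6, 7, 8, 9, 10}, so each is used; only position 6 can be 4, hence position 6 = 4.
Among the 7 still-open variables, 9 fits only position 2 (and all 7 values in {3, 5, 6, 7, 8, 9, 10} must be used), so position 2 = 9.
The 6 still-open variables draw from only 6 values {3, 5, 6, 7, 8, 10}, so each is used; only position 3 can be 7, hence position 3 = 7.
The 5 still-open variables together cover exactly {3, 5, 6, 8, 10} — 5 values for 5 variables — and 3 appears only in position 5's list, so position 5 = 3.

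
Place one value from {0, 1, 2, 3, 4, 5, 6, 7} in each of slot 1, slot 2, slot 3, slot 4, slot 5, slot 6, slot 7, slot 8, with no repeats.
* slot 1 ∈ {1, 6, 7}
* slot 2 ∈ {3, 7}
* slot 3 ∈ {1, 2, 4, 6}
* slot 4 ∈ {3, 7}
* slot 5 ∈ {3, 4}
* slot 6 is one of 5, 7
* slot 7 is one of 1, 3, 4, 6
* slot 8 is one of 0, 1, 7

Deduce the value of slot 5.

The 8 variables draw from only 8 values {0, 1, 2, 3, 4, 5, 6, 7}, so each is used; only slot 8 can be 0, hence slot 8 = 0.
The 7 still-open variables together cover exactly {1, 2, 3, 4, 5, 6, 7} — 7 values for 7 variables — and 2 appears only in slot 3's list, so slot 3 = 2.
The 6 still-open variables draw from only 6 values {1, 3, 4, 5, 6, 7}, so each is used; only slot 6 can be 5, hence slot 6 = 5.
slot 2 and slot 4 share exactly the 2 values {3, 7}; by pigeonhole those values go to them, so strike 3, 7 from slot 1, slot 5, slot 7.
So slot 5 = 4.

4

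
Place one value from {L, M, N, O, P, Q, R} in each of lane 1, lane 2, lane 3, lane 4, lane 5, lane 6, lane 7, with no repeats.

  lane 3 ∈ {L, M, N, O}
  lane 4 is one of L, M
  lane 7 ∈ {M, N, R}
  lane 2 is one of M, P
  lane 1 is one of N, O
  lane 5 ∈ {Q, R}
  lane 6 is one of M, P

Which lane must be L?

lane 4

The 7 variables together cover exactly {L, M, N, O, P, Q, R} — 7 values for 7 variables — and Q appears only in lane 5's list, so lane 5 = Q.
Among the 6 still-open variables, R fits only lane 7 (and all 6 values in {L, M, N, O, P, R} must be used), so lane 7 = R.
lane 2 and lane 6 between them cover only {M, P} — a naked pair. Remove those values from lane 3, lane 4.
So L goes to lane 4.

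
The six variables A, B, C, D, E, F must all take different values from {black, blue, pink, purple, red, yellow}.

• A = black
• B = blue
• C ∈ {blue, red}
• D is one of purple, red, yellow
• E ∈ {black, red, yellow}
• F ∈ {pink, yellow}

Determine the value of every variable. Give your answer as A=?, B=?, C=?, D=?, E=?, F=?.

A=black, B=blue, C=red, D=purple, E=yellow, F=pink

A must be black (only option left). Remove black from E.
That leaves B = blue. Remove blue from C.
That leaves C = red. Remove red from D, E.
E's domain is down to {yellow}, so E = yellow. Strike yellow from D, F.
F must be pink (only option left).
D has just one choice, so D = purple.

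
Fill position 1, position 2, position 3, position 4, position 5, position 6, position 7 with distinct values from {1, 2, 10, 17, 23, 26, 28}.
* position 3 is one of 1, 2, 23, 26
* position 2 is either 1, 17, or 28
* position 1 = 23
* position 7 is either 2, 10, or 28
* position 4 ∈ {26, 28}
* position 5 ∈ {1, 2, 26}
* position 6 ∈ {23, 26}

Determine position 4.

position 1's domain is down to {23}, so position 1 = 23. Strike 23 from position 3, position 6.
position 6 has just one choice, so position 6 = 26. So position 3, position 4, position 5 can't be 26.
So position 4 = 28.

28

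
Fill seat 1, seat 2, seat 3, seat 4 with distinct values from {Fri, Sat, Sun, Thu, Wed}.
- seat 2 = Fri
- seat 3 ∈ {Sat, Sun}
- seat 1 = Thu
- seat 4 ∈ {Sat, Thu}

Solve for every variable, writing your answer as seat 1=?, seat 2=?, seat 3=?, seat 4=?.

seat 1 has just one choice, so seat 1 = Thu. Eliminate Thu elsewhere: seat 4.
seat 2's domain is down to {Fri}, so seat 2 = Fri.
seat 4 must be Sat (only option left). Strike Sat from seat 3.
seat 3 must be Sun (only option left).

seat 1=Thu, seat 2=Fri, seat 3=Sun, seat 4=Sat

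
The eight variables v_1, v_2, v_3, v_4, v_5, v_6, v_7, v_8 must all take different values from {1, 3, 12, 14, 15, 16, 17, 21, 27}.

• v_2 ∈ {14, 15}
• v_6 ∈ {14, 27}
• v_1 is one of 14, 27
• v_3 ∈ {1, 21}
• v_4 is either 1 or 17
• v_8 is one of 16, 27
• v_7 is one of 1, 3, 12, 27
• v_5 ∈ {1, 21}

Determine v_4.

v_1 and v_6 between them cover only {14, 27} — a naked pair. Remove those values from v_2, v_7, v_8.
v_2 must be 15 (only option left).
v_8 must be 16 (only option left).
v_3 and v_5 share exactly the 2 values {1, 21}; by pigeonhole those values go to them, so strike 1, 21 from v_4, v_7.
So v_4 = 17.

17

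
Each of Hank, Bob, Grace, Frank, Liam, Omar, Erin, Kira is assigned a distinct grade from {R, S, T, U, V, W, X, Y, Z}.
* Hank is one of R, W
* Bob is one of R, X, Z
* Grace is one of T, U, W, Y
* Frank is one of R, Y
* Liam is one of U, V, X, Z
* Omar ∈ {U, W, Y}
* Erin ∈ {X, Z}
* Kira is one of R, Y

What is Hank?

Among the 8 variables, T fits only Grace (and all 8 values in {R, T, U, V, W, X, Y, Z} must be used), so Grace = T.
Among the 7 still-open variables, V fits only Liam (and all 7 values in {R, U, V, W, X, Y, Z} must be used), so Liam = V.
The 6 still-open variables together cover exactly {R, U, W, X, Y, Z} — 6 values for 6 variables — and U appears only in Omar's list, so Omar = U.
Among the 5 still-open variables, W fits only Hank (and all 5 values in {R, W, X, Y, Z} must be used), so Hank = W.

W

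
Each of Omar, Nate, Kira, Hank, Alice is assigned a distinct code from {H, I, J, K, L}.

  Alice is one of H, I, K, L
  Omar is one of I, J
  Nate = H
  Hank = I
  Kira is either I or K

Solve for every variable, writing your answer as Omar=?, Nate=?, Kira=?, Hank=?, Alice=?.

Nate's domain is down to {H}, so Nate = H. Strike H from Alice.
That leaves Hank = I. Remove I from Omar, Kira, Alice.
That leaves Omar = J.
That leaves Kira = K. So Alice can't be K.
That leaves Alice = L.

Omar=J, Nate=H, Kira=K, Hank=I, Alice=L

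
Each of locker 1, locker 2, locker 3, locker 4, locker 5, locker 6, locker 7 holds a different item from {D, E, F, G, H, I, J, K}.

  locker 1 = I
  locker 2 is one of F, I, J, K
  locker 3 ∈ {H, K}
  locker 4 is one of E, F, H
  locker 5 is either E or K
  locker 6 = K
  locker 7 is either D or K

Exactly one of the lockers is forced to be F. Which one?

locker 1 has just one choice, so locker 1 = I. So locker 2 can't be I.
locker 6 must be K (only option left). Remove K from locker 2, locker 3, locker 5, locker 7.
locker 7 must be D (only option left).
locker 3's domain is down to {H}, so locker 3 = H. Remove H from locker 4.
locker 5 must be E (only option left). Remove E from locker 4.
So F goes to locker 4.

locker 4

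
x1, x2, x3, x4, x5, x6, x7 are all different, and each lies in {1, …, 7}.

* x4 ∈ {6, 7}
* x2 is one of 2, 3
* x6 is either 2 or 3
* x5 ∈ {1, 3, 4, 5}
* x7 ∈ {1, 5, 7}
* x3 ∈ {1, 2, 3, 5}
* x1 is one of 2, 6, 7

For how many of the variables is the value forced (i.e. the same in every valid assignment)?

The 7 variables together cover exactly {1, 2, 3, 4, 5, 6, 7} — 7 values for 7 variables — and 4 appears only in x5's list, so x5 = 4.
x2 and x6 between them cover only {2, 3} — a naked pair. Remove those values from x1, x3.
x1 and x4 share exactly the 2 values {6, 7}; by pigeonhole those values go to them, so strike 6, 7 from x7.
Determined: x5=4. The other variables each still have more than one consistent value. That makes 1.

1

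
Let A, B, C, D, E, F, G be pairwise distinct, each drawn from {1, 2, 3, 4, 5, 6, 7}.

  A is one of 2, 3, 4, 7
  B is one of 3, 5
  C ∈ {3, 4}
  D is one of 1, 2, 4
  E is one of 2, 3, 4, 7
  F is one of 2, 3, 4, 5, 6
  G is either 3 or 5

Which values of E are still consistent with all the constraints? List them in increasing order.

2, 7

Among the 7 variables, 1 fits only D (and all 7 values in {1, 2, 3, 4, 5, 6, 7} must be used), so D = 1.
The 6 still-open variables draw from only 6 values {2, 3, 4, 5, 6, 7}, so each is used; only F can be 6, hence F = 6.
The 2 variables B and G are confined to {3, 5}, which locks those values in; drop them from A, C, E.
C has just one choice, so C = 4. So A, E can't be 4.
No further eliminations apply; E can still be any of 2, 7.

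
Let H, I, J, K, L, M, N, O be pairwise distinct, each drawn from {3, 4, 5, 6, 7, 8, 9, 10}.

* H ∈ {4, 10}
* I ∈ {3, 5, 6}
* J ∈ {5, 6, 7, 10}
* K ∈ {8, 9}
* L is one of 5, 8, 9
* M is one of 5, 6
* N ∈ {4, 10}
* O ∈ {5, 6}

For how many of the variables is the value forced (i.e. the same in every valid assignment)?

Among the 8 variables, 3 fits only I (and all 8 values in {3, 4, 5, 6, 7, 8, 9, 10} must be used), so I = 3.
Among the 7 still-open variables, 7 fits only J (and all 7 values in {4, 5, 6, 7, 8, 9, 10} must be used), so J = 7.
The 2 variables M and O are confined to {5, 6}, which locks those values in; drop them from L.
Determined: I=3, J=7. The other variables each still have more than one consistent value. That makes 2.

2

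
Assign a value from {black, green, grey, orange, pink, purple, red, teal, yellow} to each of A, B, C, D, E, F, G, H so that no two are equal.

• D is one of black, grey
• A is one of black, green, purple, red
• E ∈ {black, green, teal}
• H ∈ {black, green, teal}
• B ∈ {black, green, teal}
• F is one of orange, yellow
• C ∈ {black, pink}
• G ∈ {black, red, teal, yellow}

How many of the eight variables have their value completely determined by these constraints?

2

B, E, H share exactly the 3 values {black, green, teal}; by pigeonhole those values go to them, so strike black, green, teal from A, C, D, G.
That leaves C = pink.
That leaves D = grey.
Determined: C=pink, D=grey. The other variables each still have more than one consistent value. That makes 2.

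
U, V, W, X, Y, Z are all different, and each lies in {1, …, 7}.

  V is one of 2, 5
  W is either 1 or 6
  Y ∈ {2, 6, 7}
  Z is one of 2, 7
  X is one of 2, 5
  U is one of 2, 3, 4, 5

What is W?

1

The 2 variables V and X are confined to {2, 5}, which locks those values in; drop them from U, Y, Z.
That leaves Z = 7. Remove 7 from Y.
Y must be 6 (only option left). So W can't be 6.
So W = 1.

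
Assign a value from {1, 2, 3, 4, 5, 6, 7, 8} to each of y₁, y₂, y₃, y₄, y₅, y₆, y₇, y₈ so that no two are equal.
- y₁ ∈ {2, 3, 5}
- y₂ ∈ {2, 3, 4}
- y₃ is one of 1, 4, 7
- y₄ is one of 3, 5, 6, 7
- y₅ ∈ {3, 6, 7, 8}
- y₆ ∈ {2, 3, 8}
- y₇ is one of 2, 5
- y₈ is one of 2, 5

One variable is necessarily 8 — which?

The 8 variables draw from only 8 values {1, 2, 3, 4, 5, 6, 7, 8}, so each is used; only y₃ can be 1, hence y₃ = 1.
The 7 still-open variables together cover exactly {2, 3, 4, 5, 6, 7, 8} — 7 values for 7 variables — and 4 appears only in y₂'s list, so y₂ = 4.
The 2 variables y₇ and y₈ are confined to {2, 5}, which locks those values in; drop them from y₁, y₄, y₆.
y₁'s domain is down to {3}, so y₁ = 3. Strike 3 from y₄, y₅, y₆.
So 8 goes to y₆.

y₆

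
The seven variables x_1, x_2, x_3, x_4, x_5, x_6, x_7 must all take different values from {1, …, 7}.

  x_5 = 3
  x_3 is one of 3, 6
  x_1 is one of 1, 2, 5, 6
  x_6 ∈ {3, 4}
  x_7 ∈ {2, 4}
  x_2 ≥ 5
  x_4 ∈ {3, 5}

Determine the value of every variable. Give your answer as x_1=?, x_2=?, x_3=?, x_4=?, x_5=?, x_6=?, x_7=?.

x_1=1, x_2=7, x_3=6, x_4=5, x_5=3, x_6=4, x_7=2

x_5 must be 3 (only option left). Strike 3 from x_3, x_4, x_6.
That leaves x_6 = 4. Strike 4 from x_7.
x_7 must be 2 (only option left). Eliminate 2 elsewhere: x_1.
That leaves x_3 = 6. So x_1, x_2 can't be 6.
That leaves x_4 = 5. Eliminate 5 elsewhere: x_1, x_2.
x_1's domain is down to {1}, so x_1 = 1.
x_2 must be 7 (only option left).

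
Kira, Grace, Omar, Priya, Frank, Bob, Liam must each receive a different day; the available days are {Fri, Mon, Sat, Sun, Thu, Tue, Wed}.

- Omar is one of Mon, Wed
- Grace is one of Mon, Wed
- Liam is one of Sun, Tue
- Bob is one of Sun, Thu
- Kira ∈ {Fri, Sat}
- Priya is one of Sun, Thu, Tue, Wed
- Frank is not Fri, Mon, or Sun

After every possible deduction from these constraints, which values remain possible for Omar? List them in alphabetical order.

Mon, Wed

The 7 variables draw from only 7 values {Fri, Mon, Sat, Sun, Thu, Tue, Wed}, so each is used; only Kira can be Fri, hence Kira = Fri.
The 6 still-open variables draw from only 6 values {Mon, Sat, Sun, Thu, Tue, Wed}, so each is used; only Frank can be Sat, hence Frank = Sat.
The 2 variables Grace and Omar are confined to {Mon, Wed}, which locks those values in; drop them from Priya.
No further eliminations apply; Omar can still be any of Mon, Wed.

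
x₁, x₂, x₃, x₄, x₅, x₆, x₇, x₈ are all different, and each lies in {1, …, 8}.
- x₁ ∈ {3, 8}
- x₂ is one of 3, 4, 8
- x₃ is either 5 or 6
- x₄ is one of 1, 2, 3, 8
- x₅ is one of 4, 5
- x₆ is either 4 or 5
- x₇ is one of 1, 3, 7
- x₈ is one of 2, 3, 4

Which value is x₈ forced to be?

The 8 variables draw from only 8 values {1, 2, 3, 4, 5, 6, 7, 8}, so each is used; only x₃ can be 6, hence x₃ = 6.
The 7 still-open variables together cover exactly {1, 2, 3, 4, 5, 7, 8} — 7 values for 7 variables — and 7 appears only in x₇'s list, so x₇ = 7.
Among the 6 still-open variables, 1 fits only x₄ (and all 6 values in {1, 2, 3, 4, 5, 8} must be used), so x₄ = 1.
The 5 still-open variables draw from only 5 values {2, 3, 4, 5, 8}, so each is used; only x₈ can be 2, hence x₈ = 2.

2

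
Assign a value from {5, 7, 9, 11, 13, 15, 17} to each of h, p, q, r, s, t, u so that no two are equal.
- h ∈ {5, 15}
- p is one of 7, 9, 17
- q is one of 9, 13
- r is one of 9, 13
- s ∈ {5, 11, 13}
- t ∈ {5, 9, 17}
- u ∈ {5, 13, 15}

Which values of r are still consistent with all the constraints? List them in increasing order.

9, 13

The 7 variables draw from only 7 values {5, 7, 9, 11, 13, 15, 17}, so each is used; only p can be 7, hence p = 7.
The 6 still-open variables together cover exactly {5, 9, 11, 13, 15, 17} — 6 values for 6 variables — and 11 appears only in s's list, so s = 11.
The 5 still-open variables draw from only 5 values {5, 9, 13, 15, 17}, so each is used; only t can be 17, hence t = 17.
q and r between them cover only {9, 13} — a naked pair. Remove those values from u.
No further eliminations apply; r can still be any of 9, 13.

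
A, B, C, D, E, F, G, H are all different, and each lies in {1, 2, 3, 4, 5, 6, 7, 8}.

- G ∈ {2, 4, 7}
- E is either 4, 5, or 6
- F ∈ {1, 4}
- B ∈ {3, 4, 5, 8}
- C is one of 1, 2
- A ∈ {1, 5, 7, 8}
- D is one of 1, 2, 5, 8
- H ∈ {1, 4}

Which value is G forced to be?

Among the 8 variables, 3 fits only B (and all 8 values in {1, 2, 3, 4, 5, 6, 7, 8} must be used), so B = 3.
Among the 7 still-open variables, 6 fits only E (and all 7 values in {1, 2, 4, 5, 6, 7, 8} must be used), so E = 6.
The 2 variables F and H are confined to {1, 4}, which locks those values in; drop them from A, C, D, G.
C must be 2 (only option left). Eliminate 2 elsewhere: D, G.
So G = 7.

7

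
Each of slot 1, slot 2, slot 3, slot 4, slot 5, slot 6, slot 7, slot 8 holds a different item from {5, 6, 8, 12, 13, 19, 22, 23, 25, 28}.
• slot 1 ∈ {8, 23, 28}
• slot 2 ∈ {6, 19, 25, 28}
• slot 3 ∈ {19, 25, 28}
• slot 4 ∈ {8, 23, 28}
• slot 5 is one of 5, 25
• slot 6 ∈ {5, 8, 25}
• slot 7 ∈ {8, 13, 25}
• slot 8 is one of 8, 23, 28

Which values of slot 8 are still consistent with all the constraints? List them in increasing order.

Among the 8 variables, 6 fits only slot 2 (and all 8 values in {5, 6, 8, 13, 19, 23, 25, 28} must be used), so slot 2 = 6.
The 7 still-open variables together cover exactly {5, 8, 13, 19, 23, 25, 28} — 7 values for 7 variables — and 13 appears only in slot 7's list, so slot 7 = 13.
The 6 still-open variables together cover exactly {5, 8, 19, 23, 25, 28} — 6 values for 6 variables — and 19 appears only in slot 3's list, so slot 3 = 19.
The 3 variables slot 1, slot 4, slot 8 are confined to {8, 23, 28}, which locks those values in; drop them from slot 6.
No further eliminations apply; slot 8 can still be any of 8, 23, 28.

8, 23, 28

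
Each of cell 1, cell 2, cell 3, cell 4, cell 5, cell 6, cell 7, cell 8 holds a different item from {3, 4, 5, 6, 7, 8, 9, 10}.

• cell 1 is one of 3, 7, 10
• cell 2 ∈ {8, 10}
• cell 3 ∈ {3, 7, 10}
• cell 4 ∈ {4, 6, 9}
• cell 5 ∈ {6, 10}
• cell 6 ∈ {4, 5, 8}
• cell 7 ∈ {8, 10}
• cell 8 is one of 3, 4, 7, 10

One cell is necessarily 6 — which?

cell 5

The 8 variables draw from only 8 values {3, 4, 5, 6, 7, 8, 9, 10}, so each is used; only cell 6 can be 5, hence cell 6 = 5.
The 7 still-open variables draw from only 7 values {3, 4, 6, 7, 8, 9, 10}, so each is used; only cell 4 can be 9, hence cell 4 = 9.
The 6 still-open variables draw from only 6 values {3, 4, 6, 7, 8, 10}, so each is used; only cell 8 can be 4, hence cell 8 = 4.
Among the 5 still-open variables, 6 fits only cell 5 (and all 5 values in {3, 6, 7, 8, 10} must be used), so cell 5 = 6.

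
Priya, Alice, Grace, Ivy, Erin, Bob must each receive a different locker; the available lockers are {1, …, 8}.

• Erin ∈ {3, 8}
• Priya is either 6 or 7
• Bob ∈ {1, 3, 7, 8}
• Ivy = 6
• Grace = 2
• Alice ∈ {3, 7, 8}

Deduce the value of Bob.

Grace has just one choice, so Grace = 2.
Ivy must be 6 (only option left). Strike 6 from Priya.
That leaves Priya = 7. Strike 7 from Alice, Bob.
The 3 still-open variables draw from only 3 values {1, 3, 8}, so each is used; only Bob can be 1, hence Bob = 1.

1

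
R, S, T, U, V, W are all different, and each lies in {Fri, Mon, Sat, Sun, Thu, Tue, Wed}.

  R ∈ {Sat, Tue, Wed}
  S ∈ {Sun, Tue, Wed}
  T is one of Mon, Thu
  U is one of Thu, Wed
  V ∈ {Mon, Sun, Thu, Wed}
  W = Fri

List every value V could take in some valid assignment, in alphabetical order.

W must be Fri (only option left).
No further eliminations apply; V can still be any of Mon, Sun, Thu, Wed.

Mon, Sun, Thu, Wed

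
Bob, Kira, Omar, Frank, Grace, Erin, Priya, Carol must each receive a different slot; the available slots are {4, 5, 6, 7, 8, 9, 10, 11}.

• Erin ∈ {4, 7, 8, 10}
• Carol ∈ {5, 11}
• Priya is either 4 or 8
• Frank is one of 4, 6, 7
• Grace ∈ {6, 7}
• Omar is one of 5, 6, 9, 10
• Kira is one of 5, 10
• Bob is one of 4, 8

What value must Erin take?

Among the 8 variables, 9 fits only Omar (and all 8 values in {4, 5, 6, 7, 8, 9, 10, 11} must be used), so Omar = 9.
The 7 still-open variables together cover exactly {4, 5, 6, 7, 8, 10, 11} — 7 values for 7 variables — and 11 appears only in Carol's list, so Carol = 11.
The 6 still-open variables together cover exactly {4, 5, 6, 7, 8, 10} — 6 values for 6 variables — and 5 appears only in Kira's list, so Kira = 5.
The 5 still-open variables draw from only 5 values {4, 6, 7, 8, 10}, so each is used; only Erin can be 10, hence Erin = 10.

10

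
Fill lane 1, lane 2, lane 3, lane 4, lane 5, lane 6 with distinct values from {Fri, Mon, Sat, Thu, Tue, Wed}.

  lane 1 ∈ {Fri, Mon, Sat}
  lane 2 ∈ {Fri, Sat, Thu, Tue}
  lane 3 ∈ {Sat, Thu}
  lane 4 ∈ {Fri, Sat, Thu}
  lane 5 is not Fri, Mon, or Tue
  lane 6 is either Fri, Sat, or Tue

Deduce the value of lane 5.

The 6 variables draw from only 6 values {Fri, Mon, Sat, Thu, Tue, Wed}, so each is used; only lane 1 can be Mon, hence lane 1 = Mon.
The 5 still-open variables draw from only 5 values {Fri, Sat, Thu, Tue, Wed}, so each is used; only lane 5 can be Wed, hence lane 5 = Wed.

Wed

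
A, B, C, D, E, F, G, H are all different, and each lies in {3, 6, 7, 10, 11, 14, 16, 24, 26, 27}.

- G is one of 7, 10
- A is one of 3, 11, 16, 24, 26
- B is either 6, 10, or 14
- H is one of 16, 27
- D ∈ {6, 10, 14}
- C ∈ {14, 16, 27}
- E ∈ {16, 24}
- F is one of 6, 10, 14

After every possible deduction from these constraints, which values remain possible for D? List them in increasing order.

B, D, F between them cover only {6, 10, 14} — a naked triple. Remove those values from C, G.
G has just one choice, so G = 7.
C and H between them cover only {16, 27} — a naked pair. Remove those values from A, E.
E has just one choice, so E = 24. Eliminate 24 elsewhere: A.
No further eliminations apply; D can still be any of 6, 10, 14.

6, 10, 14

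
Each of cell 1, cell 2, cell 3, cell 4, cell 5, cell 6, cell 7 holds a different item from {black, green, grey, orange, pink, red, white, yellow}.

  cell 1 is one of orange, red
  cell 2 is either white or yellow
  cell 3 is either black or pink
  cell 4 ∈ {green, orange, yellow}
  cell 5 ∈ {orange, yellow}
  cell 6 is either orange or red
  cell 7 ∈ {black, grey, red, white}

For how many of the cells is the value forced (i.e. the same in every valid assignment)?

cell 1 and cell 6 between them cover only {orange, red} — a naked pair. Remove those values from cell 4, cell 5, cell 7.
cell 5 has just one choice, so cell 5 = yellow. Remove yellow from cell 2, cell 4.
That leaves cell 2 = white. Strike white from cell 7.
That leaves cell 4 = green.
Determined: cell 2=white, cell 4=green, cell 5=yellow. The other cells each still have more than one consistent value. That makes 3.

3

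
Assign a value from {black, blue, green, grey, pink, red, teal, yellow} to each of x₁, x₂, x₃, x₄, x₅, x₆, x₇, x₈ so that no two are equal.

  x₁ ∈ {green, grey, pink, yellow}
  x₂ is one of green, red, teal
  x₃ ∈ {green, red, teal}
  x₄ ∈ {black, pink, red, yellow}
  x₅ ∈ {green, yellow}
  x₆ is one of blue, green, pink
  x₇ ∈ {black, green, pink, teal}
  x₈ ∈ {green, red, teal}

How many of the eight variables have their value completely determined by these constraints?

3

The 8 variables draw from only 8 values {black, blue, green, grey, pink, red, teal, yellow}, so each is used; only x₆ can be blue, hence x₆ = blue.
The 7 still-open variables together cover exactly {black, green, grey, pink, red, teal, yellow} — 7 values for 7 variables — and grey appears only in x₁'s list, so x₁ = grey.
x₂, x₃, x₈ share exactly the 3 values {green, red, teal}; by pigeonhole those values go to them, so strike green, red, teal from x₄, x₅, x₇.
x₅'s domain is down to {yellow}, so x₅ = yellow. Remove yellow from x₄.
Determined: x₁=grey, x₅=yellow, x₆=blue. The other variables each still have more than one consistent value. That makes 3.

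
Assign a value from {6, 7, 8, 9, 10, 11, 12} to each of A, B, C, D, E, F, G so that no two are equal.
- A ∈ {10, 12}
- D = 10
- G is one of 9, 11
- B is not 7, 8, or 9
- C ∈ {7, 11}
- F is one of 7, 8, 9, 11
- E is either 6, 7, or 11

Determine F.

8

D's domain is down to {10}, so D = 10. Remove 10 from A, B.
A has just one choice, so A = 12. Remove 12 from B.
The 5 still-open variables together cover exactly {6, 7, 8, 9, 11} — 5 values for 5 variables — and 8 appears only in F's list, so F = 8.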